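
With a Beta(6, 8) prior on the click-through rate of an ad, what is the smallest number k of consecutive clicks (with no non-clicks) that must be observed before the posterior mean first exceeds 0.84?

k = 37

After k clicks and 0 non-clicks the posterior is Beta(6+k, 8), with mean (6+k)/(6+8+k).
Set (6+k)/(14+k) > 0.84 and solve: k > (0.84·14 − 6)/(1 − 0.84) = 36.000.
The smallest integer exceeding 36.000 is 37.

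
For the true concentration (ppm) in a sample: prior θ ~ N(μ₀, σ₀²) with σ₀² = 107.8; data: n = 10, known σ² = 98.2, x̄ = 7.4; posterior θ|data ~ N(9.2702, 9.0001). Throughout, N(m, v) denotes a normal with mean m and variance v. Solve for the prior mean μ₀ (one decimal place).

μ₀ = 29.8

The posterior mean is a precision-weighted average: μ_n = (τ₀μ₀ + τ_data·x̄)/(τ₀+τ_data), with τ₀=1/σ₀² and τ_data=n/σ².
Here τ₀ = 1/107.8 = 0.009276 and τ_data = 10/98.2 = 0.101833, so τ_n = 0.111109.
Rearranging for μ₀: μ₀ = (μ_n·τ_n − τ_data·x̄)/τ₀ = (9.2702·0.111109 − 0.101833·7.4) / 0.009276 = 0.276438/0.009276 ≈ 29.8.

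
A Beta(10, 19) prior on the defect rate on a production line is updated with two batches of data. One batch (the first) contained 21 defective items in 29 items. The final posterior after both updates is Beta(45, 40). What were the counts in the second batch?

Because Beta–binomial updating is additive in the counts, the combined data contributed (α_post−α_prior, β_post−β_prior) successes and failures.
Total across both batches: 45−10=35 defective items, 40−19=21 good items.
Subtract the first batch: 35−21=14 defective items and 21−8=13 good items.

14 defective items and 13 good items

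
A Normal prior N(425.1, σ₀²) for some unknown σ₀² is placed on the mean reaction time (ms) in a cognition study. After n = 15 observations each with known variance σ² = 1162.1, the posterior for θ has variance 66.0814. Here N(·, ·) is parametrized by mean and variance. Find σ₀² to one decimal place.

For the Normal–Normal model with known σ², precisions add: τ_n = τ₀ + n/σ².
So 1/σ₀² = 1/66.0814 − 15/1162.1 = 0.015133 − 0.012908 = 0.002225.
Hence σ₀² = 1/0.002225 ≈ 449.4.

σ₀² = 449.4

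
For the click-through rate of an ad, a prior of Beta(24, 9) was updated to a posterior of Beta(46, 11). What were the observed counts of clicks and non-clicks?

22 clicks and 2 non-clicks

Under Beta–binomial conjugacy the posterior parameters are (α+s, β+f).
So s = 46 − 24 = 22 and f = 11 − 9 = 2.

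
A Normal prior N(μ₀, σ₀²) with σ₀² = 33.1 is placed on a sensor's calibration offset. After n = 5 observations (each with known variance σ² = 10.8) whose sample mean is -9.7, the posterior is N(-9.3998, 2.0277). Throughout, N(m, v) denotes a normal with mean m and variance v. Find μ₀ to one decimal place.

The posterior mean is a precision-weighted average: μ_n = (τ₀μ₀ + τ_data·x̄)/(τ₀+τ_data), with τ₀=1/σ₀² and τ_data=n/σ².
Here τ₀ = 1/33.1 = 0.030211 and τ_data = 5/10.8 = 0.462963, so τ_n = 0.493174.
Rearranging for μ₀: μ₀ = (μ_n·τ_n − τ_data·x̄)/τ₀ = (-9.3998·0.493174 − 0.462963·-9.7) / 0.030211 = -0.144996/0.030211 ≈ -4.8.

μ₀ = -4.8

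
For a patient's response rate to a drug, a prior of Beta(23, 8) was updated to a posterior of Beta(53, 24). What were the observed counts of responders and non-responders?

30 responders and 16 non-responders

Under Beta–binomial conjugacy the posterior parameters are (α+s, β+f).
Match parameters: s=53−23=30, f=24−8=16.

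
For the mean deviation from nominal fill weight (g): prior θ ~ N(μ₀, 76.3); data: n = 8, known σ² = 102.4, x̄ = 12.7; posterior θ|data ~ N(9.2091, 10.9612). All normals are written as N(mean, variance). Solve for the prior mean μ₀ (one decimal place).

The posterior mean is a precision-weighted average: μ_n = (τ₀μ₀ + τ_data·x̄)/(τ₀+τ_data), with τ₀=1/σ₀² and τ_data=n/σ².
Here τ₀ = 1/76.3 = 0.013106 and τ_data = 8/102.4 = 0.078125, so τ_n = 0.091231.
Rearranging for μ₀: μ₀ = (μ_n·τ_n − τ_data·x̄)/τ₀ = (9.2091·0.091231 − 0.078125·12.7) / 0.013106 = -0.152032/0.013106 ≈ -11.6.

μ₀ = -11.6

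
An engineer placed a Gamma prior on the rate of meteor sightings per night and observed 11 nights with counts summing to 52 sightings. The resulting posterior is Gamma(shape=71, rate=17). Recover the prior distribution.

Gamma–Poisson conjugacy: posterior shape = α + Σxᵢ, posterior rate = β + n.
So α = 71 − 52 = 19 and β = 17 − 11 = 6.

Gamma(shape=19, rate=6)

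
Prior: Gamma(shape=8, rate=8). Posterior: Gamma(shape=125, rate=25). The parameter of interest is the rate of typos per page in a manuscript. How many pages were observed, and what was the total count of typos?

Gamma–Poisson conjugacy: posterior shape = α + Σxᵢ, posterior rate = β + n.
Matching: Σxᵢ = 125 − 8 = 117 and n = 25 − 8 = 17.

n = 17 pages with total 117 typos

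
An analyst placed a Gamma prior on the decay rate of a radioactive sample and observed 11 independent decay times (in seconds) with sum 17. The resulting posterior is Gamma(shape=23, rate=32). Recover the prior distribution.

Gamma(shape=12, rate=15)

For an exponential likelihood with a Gamma(α, β) prior on the rate, n observations with total T give posterior Gamma(α+n, β+T).
So α = 23 − 11 = 12 and β = 32 − 17 = 15.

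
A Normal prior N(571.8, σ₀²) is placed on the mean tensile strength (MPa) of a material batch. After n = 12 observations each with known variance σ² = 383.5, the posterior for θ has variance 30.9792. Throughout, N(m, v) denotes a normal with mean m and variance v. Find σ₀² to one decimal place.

σ₀² = 1011.1

For the Normal–Normal model with known σ², precisions add: τ_n = τ₀ + n/σ².
So 1/σ₀² = 1/30.9792 − 12/383.5 = 0.032280 − 0.031291 = 0.000989.
Hence σ₀² = 1/0.000989 ≈ 1011.1.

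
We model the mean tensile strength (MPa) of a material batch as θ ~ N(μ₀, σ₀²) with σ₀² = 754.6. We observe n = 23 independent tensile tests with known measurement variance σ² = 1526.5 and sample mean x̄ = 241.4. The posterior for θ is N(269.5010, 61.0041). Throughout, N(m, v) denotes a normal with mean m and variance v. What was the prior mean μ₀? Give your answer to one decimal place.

The posterior mean is a precision-weighted average: μ_n = (τ₀μ₀ + τ_data·x̄)/(τ₀+τ_data), with τ₀=1/σ₀² and τ_data=n/σ².
Here τ₀ = 1/754.6 = 0.001325 and τ_data = 23/1526.5 = 0.015067, so τ_n = 0.016392.
Rearranging for μ₀: μ₀ = (μ_n·τ_n − τ_data·x̄)/τ₀ = (269.5010·0.016392 − 0.015067·241.4) / 0.001325 = 0.780487/0.001325 ≈ 589.0.

μ₀ = 589.0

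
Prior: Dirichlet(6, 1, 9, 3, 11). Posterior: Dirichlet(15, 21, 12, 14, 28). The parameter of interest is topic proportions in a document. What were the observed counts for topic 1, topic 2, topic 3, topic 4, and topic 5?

counts (9, 20, 3, 11, 17)

For a Dirichlet(α) prior with multinomial counts c, the posterior is Dirichlet(α + c) componentwise.
Counts are posterior − prior componentwise: 15−6=9, 21−1=20, 12−9=3, 14−3=11, 28−11=17.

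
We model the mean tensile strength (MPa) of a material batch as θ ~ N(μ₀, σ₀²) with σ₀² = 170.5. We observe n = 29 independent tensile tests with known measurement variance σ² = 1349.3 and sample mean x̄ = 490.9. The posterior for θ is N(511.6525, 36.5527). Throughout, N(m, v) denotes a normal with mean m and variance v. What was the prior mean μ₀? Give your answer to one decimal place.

μ₀ = 587.7

The posterior mean is a precision-weighted average: μ_n = (τ₀μ₀ + τ_data·x̄)/(τ₀+τ_data), with τ₀=1/σ₀² and τ_data=n/σ².
Here τ₀ = 1/170.5 = 0.005865 and τ_data = 29/1349.3 = 0.021493, so τ_n = 0.027358.
Rearranging for μ₀: μ₀ = (μ_n·τ_n − τ_data·x̄)/τ₀ = (511.6525·0.027358 − 0.021493·490.9) / 0.005865 = 3.446875/0.005865 ≈ 587.7.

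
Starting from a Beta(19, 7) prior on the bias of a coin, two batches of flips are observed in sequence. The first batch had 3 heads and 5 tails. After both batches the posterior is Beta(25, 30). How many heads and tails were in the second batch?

Sequential conjugate updates are equivalent to a single update on the pooled data, so total successes = posterior α − prior α and total failures = posterior β − prior β.
Total across both batches: 25−19=6 heads, 30−7=23 tails.
Subtract the first batch: 6−3=3 heads and 23−5=18 tails.

3 heads and 18 tails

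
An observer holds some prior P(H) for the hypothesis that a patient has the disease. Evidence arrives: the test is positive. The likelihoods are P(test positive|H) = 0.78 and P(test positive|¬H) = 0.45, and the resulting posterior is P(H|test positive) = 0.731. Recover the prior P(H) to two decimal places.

P(H) = 0.61

In odds form, posterior odds = prior odds × likelihood ratio, so prior odds = posterior odds ÷ LR.
Posterior odds = 0.731/(1−0.731) = 2.7175. LR = 0.78/0.45 = 1.7333.
Prior odds = 2.7175/1.7333 = 1.5678, so P(H) = 1.5678/(1+1.5678) ≈ 0.61.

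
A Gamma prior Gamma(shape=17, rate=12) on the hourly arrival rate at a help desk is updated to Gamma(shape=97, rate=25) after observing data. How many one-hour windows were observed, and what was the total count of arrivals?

n = 13 one-hour windows with total 80 arrivals

A Gamma(α, β) prior (rate parametrization) on a Poisson rate with n observations summing to S gives posterior Gamma(α+S, β+n).
Matching: Σxᵢ = 97 − 17 = 80 and n = 25 − 12 = 13.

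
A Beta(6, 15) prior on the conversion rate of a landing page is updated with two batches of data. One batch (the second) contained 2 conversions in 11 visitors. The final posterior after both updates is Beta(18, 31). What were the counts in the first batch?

10 conversions and 7 bounces

Because Beta–binomial updating is additive in the counts, the combined data contributed (α_post−α_prior, β_post−β_prior) successes and failures.
Total across both batches: 18−6=12 conversions, 31−15=16 bounces.
Subtract the second batch: 12−2=10 conversions and 16−9=7 bounces.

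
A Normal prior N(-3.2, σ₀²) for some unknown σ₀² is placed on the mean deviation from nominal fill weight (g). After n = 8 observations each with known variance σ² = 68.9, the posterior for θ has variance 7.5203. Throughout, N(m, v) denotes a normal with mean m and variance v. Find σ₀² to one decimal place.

σ₀² = 59.3

Posterior precision equals prior precision plus data precision: 1/σ_n² = 1/σ₀² + n/σ².
So 1/σ₀² = 1/7.5203 − 8/68.9 = 0.132973 − 0.116110 = 0.016863.
Hence σ₀² = 1/0.016863 ≈ 59.3.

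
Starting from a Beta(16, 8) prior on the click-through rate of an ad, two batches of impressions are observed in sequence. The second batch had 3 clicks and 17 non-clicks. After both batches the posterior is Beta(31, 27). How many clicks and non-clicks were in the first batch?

12 clicks and 2 non-clicks

Because Beta–binomial updating is additive in the counts, the combined data contributed (α_post−α_prior, β_post−β_prior) successes and failures.
Total across both batches: 31−16=15 clicks, 27−8=19 non-clicks.
Subtract the second batch: 15−3=12 clicks and 19−17=2 non-clicks.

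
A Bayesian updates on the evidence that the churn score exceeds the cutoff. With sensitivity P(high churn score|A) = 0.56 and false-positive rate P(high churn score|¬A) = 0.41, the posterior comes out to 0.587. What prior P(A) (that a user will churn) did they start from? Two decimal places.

P(A) = 0.51

Bayes' rule in odds form gives O(A|E) = O(A)·[P(E|A)/P(E|¬A)], hence O(A) = O(A|E)/LR.
Posterior odds = 0.587/(1−0.587) = 1.4213. LR = 0.56/0.41 = 1.3659.
Prior odds = 1.4213/1.3659 = 1.0406, so P(A) = 1.0406/(1+1.0406) ≈ 0.51.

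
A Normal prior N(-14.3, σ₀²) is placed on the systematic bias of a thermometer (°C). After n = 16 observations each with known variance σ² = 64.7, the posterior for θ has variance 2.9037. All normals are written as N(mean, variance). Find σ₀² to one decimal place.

For the Normal–Normal model with known σ², precisions add: τ_n = τ₀ + n/σ².
So 1/σ₀² = 1/2.9037 − 16/64.7 = 0.344388 − 0.247295 = 0.097093.
Hence σ₀² = 1/0.097093 ≈ 10.3.

σ₀² = 10.3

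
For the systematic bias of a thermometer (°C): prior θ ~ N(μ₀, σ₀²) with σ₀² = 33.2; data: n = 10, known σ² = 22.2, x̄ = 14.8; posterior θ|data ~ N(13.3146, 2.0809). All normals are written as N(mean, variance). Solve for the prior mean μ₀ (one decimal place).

With known observation variance, the Normal–Normal posterior has precision τ_n = τ₀ + n/σ² and mean μ_n = (τ₀μ₀ + (n/σ²)x̄)/τ_n.
Here τ₀ = 1/33.2 = 0.030120 and τ_data = 10/22.2 = 0.450450, so τ_n = 0.480570.
Rearranging for μ₀: μ₀ = (μ_n·τ_n − τ_data·x̄)/τ₀ = (13.3146·0.480570 − 0.450450·14.8) / 0.030120 = -0.268063/0.030120 ≈ -8.9.

μ₀ = -8.9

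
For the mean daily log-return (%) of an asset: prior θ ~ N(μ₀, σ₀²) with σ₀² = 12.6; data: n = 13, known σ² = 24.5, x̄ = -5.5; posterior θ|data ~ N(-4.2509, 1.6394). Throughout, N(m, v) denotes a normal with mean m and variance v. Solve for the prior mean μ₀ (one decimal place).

μ₀ = 4.1

The posterior mean is a precision-weighted average: μ_n = (τ₀μ₀ + τ_data·x̄)/(τ₀+τ_data), with τ₀=1/σ₀² and τ_data=n/σ².
Here τ₀ = 1/12.6 = 0.079365 and τ_data = 13/24.5 = 0.530612, so τ_n = 0.609977.
Rearranging for μ₀: μ₀ = (μ_n·τ_n − τ_data·x̄)/τ₀ = (-4.2509·0.609977 − 0.530612·-5.5) / 0.079365 = 0.325415/0.079365 ≈ 4.1.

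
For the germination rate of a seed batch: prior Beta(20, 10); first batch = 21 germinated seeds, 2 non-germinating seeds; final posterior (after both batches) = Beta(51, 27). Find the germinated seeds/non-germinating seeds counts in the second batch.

Because Beta–binomial updating is additive in the counts, the combined data contributed (α_post−α_prior, β_post−β_prior) successes and failures.
Total across both batches: 51−20=31 germinated seeds, 27−10=17 non-germinating seeds.
Subtract the first batch: 31−21=10 germinated seeds and 17−2=15 non-germinating seeds.

10 germinated seeds and 15 non-germinating seeds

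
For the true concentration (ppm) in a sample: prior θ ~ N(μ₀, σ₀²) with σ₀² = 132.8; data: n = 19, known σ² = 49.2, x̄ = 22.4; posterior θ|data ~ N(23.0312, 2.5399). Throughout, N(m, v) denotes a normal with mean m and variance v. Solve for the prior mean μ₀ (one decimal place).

μ₀ = 55.4

With known observation variance, the Normal–Normal posterior has precision τ_n = τ₀ + n/σ² and mean μ_n = (τ₀μ₀ + (n/σ²)x̄)/τ_n.
Here τ₀ = 1/132.8 = 0.007530 and τ_data = 19/49.2 = 0.386179, so τ_n = 0.393709.
Rearranging for μ₀: μ₀ = (μ_n·τ_n − τ_data·x̄)/τ₀ = (23.0312·0.393709 − 0.386179·22.4) / 0.007530 = 0.417181/0.007530 ≈ 55.4.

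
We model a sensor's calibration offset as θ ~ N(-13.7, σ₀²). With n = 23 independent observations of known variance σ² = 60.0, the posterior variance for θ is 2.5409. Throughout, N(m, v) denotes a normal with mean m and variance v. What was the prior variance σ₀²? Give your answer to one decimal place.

σ₀² = 97.8

Posterior precision equals prior precision plus data precision: 1/σ_n² = 1/σ₀² + n/σ².
So 1/σ₀² = 1/2.5409 − 23/60.0 = 0.393561 − 0.383333 = 0.010228.
Hence σ₀² = 1/0.010228 ≈ 97.8.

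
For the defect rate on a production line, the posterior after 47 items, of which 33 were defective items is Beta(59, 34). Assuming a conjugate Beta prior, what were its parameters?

Beta is conjugate to the binomial likelihood: posterior = Beta(a+s, b+f).
So a = 59 − 33 = 26 and b = 34 − 14 = 20.

Beta(26, 20)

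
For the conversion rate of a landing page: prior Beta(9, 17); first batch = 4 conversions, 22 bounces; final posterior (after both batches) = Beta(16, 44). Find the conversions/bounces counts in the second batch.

3 conversions and 5 bounces

Because Beta–binomial updating is additive in the counts, the combined data contributed (α_post−α_prior, β_post−β_prior) successes and failures.
Total across both batches: 16−9=7 conversions, 44−17=27 bounces.
Subtract the first batch: 7−4=3 conversions and 27−22=5 bounces.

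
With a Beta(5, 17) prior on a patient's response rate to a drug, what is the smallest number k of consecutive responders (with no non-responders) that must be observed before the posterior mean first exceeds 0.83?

After k responders and 0 non-responders the posterior is Beta(5+k, 17), with mean (5+k)/(5+17+k).
Set (5+k)/(22+k) > 0.83 and solve: k > (0.83·22 − 5)/(1 − 0.83) = 78.000.
The smallest integer exceeding 78.000 is 79, and checking k=79: (84)/(101) = 0.8317 > 0.83.

k = 79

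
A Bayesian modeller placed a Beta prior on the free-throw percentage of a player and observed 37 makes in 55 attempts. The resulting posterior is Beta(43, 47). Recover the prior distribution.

Beta(6, 29)

A Beta(a, b) prior with s successes and f failures in binomial data gives a Beta(a+s, b+f) posterior.
Subtract the data counts: 43−37=6, 47−18=29.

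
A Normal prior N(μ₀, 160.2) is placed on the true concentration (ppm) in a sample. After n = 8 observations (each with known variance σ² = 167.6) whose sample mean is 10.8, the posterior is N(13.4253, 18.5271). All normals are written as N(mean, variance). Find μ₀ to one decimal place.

μ₀ = 33.5

With known observation variance, the Normal–Normal posterior has precision τ_n = τ₀ + n/σ² and mean μ_n = (τ₀μ₀ + (n/σ²)x̄)/τ_n.
Here τ₀ = 1/160.2 = 0.006242 and τ_data = 8/167.6 = 0.047733, so τ_n = 0.053975.
Rearranging for μ₀: μ₀ = (μ_n·τ_n − τ_data·x̄)/τ₀ = (13.4253·0.053975 − 0.047733·10.8) / 0.006242 = 0.209114/0.006242 ≈ 33.5.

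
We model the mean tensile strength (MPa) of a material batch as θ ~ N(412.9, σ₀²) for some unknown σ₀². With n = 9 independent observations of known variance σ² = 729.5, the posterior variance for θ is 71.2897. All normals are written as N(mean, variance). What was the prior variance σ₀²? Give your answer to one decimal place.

Posterior precision equals prior precision plus data precision: 1/σ_n² = 1/σ₀² + n/σ².
So 1/σ₀² = 1/71.2897 − 9/729.5 = 0.014027 − 0.012337 = 0.001690.
Hence σ₀² = 1/0.001690 ≈ 591.7.

σ₀² = 591.7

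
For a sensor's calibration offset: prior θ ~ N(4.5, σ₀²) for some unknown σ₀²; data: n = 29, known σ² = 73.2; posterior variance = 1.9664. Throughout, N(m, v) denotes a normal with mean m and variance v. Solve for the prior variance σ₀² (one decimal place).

Posterior precision equals prior precision plus data precision: 1/σ_n² = 1/σ₀² + n/σ².
So 1/σ₀² = 1/1.9664 − 29/73.2 = 0.508544 − 0.396175 = 0.112369.
Hence σ₀² = 1/0.112369 ≈ 8.9.

σ₀² = 8.9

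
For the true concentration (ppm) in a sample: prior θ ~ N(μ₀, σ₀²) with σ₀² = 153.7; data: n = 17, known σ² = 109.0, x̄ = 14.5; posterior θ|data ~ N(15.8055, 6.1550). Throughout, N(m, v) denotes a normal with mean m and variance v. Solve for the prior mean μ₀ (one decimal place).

μ₀ = 47.1

The posterior mean is a precision-weighted average: μ_n = (τ₀μ₀ + τ_data·x̄)/(τ₀+τ_data), with τ₀=1/σ₀² and τ_data=n/σ².
Here τ₀ = 1/153.7 = 0.006506 and τ_data = 17/109.0 = 0.155963, so τ_n = 0.162469.
Rearranging for μ₀: μ₀ = (μ_n·τ_n − τ_data·x̄)/τ₀ = (15.8055·0.162469 − 0.155963·14.5) / 0.006506 = 0.306440/0.006506 ≈ 47.1.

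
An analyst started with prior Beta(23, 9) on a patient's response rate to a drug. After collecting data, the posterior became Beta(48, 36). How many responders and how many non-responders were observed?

25 responders and 27 non-responders

Beta is conjugate to the binomial likelihood: posterior = Beta(α+s, β+f).
So s = 48 − 23 = 25 and f = 36 − 9 = 27.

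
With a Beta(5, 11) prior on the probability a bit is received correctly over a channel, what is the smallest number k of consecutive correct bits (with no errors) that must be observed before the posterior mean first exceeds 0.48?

After k correct bits and 0 errors the posterior is Beta(5+k, 11), with mean (5+k)/(5+11+k).
Set (5+k)/(16+k) > 0.48 and solve: k > (0.48·16 − 5)/(1 − 0.48) = 5.154.
The smallest integer exceeding 5.154 is 6, and checking k=6: (11)/(22) = 0.5000 > 0.48.

k = 6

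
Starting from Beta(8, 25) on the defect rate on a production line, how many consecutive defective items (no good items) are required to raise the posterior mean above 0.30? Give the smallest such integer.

After k defective items and 0 good items the posterior is Beta(8+k, 25), with mean (8+k)/(8+25+k).
Set (8+k)/(33+k) > 0.30 and solve: k > (0.30·33 − 8)/(1 − 0.30) = 2.714.
The smallest integer exceeding 2.714 is 3, and checking k=3: (11)/(36) = 0.3056 > 0.30.

k = 3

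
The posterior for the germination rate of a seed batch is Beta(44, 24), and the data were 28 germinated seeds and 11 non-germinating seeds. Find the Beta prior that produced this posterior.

A Beta(a, b) prior with s successes and f failures in binomial data gives a Beta(a+s, b+f) posterior.
Subtract the data counts: 44−28=16, 24−11=13.

Beta(16, 13)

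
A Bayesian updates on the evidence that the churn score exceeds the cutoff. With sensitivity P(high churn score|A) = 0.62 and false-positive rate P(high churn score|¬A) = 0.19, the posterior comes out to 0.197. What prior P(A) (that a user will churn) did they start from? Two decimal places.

In odds form, posterior odds = prior odds × likelihood ratio, so prior odds = posterior odds ÷ LR.
Posterior odds = 0.197/(1−0.197) = 0.2453. LR = 0.62/0.19 = 3.2632.
Prior odds = 0.2453/3.2632 = 0.0752, so P(A) = 0.0752/(1+0.0752) ≈ 0.07.

P(A) = 0.07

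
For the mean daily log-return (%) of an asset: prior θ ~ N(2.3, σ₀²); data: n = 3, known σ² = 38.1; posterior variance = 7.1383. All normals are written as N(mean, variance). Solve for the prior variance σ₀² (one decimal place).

For the Normal–Normal model with known σ², precisions add: τ_n = τ₀ + n/σ².
So 1/σ₀² = 1/7.1383 − 3/38.1 = 0.140089 − 0.078740 = 0.061349.
Hence σ₀² = 1/0.061349 ≈ 16.3.

σ₀² = 16.3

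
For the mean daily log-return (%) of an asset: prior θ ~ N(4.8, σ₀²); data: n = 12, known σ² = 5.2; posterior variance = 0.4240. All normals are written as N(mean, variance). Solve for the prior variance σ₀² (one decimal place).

For the Normal–Normal model with known σ², precisions add: τ_n = τ₀ + n/σ².
So 1/σ₀² = 1/0.4240 − 12/5.2 = 2.358491 − 2.307692 = 0.050799.
Hence σ₀² = 1/0.050799 ≈ 19.7.

σ₀² = 19.7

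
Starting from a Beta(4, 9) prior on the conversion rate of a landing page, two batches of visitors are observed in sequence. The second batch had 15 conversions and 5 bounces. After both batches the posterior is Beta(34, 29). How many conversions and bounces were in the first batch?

15 conversions and 15 bounces

Because Beta–binomial updating is additive in the counts, the combined data contributed (α_post−α_prior, β_post−β_prior) successes and failures.
Total across both batches: 34−4=30 conversions, 29−9=20 bounces.
Subtract the second batch: 30−15=15 conversions and 20−5=15 bounces.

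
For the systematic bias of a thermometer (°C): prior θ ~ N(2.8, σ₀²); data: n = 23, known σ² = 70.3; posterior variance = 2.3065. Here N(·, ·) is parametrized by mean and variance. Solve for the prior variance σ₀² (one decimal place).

σ₀² = 9.4

For the Normal–Normal model with known σ², precisions add: τ_n = τ₀ + n/σ².
So 1/σ₀² = 1/2.3065 − 23/70.3 = 0.433557 − 0.327169 = 0.106388.
Hence σ₀² = 1/0.106388 ≈ 9.4.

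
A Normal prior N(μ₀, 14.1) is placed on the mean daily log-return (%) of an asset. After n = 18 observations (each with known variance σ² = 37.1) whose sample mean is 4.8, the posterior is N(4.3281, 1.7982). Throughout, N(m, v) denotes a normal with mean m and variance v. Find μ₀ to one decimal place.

With known observation variance, the Normal–Normal posterior has precision τ_n = τ₀ + n/σ² and mean μ_n = (τ₀μ₀ + (n/σ²)x̄)/τ_n.
Here τ₀ = 1/14.1 = 0.070922 and τ_data = 18/37.1 = 0.485175, so τ_n = 0.556097.
Rearranging for μ₀: μ₀ = (μ_n·τ_n − τ_data·x̄)/τ₀ = (4.3281·0.556097 − 0.485175·4.8) / 0.070922 = 0.078003/0.070922 ≈ 1.1.

μ₀ = 1.1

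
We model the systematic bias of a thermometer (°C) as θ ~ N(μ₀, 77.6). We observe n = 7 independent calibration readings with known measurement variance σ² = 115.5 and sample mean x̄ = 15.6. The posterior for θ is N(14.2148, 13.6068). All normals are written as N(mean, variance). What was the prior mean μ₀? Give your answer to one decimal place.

μ₀ = 7.7

The posterior mean is a precision-weighted average: μ_n = (τ₀μ₀ + τ_data·x̄)/(τ₀+τ_data), with τ₀=1/σ₀² and τ_data=n/σ².
Here τ₀ = 1/77.6 = 0.012887 and τ_data = 7/115.5 = 0.060606, so τ_n = 0.073493.
Rearranging for μ₀: μ₀ = (μ_n·τ_n − τ_data·x̄)/τ₀ = (14.2148·0.073493 − 0.060606·15.6) / 0.012887 = 0.099235/0.012887 ≈ 7.7.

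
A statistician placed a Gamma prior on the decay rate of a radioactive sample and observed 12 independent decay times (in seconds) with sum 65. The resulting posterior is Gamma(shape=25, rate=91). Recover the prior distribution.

Gamma–exponential conjugacy: posterior shape = α + n, posterior rate = β + Σtᵢ.
So α = 25 − 12 = 13 and β = 91 − 65 = 26.

Gamma(shape=13, rate=26)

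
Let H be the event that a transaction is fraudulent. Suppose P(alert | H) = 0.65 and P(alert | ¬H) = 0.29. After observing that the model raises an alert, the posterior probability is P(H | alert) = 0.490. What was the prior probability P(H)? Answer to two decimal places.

Bayes' rule in odds form gives O(H|E) = O(H)·[P(E|H)/P(E|¬H)], hence O(H) = O(H|E)/LR.
Posterior odds = 0.490/(1−0.490) = 0.9608. LR = 0.65/0.29 = 2.2414.
Prior odds = 0.9608/2.2414 = 0.4287, so P(H) = 0.4287/(1+0.4287) ≈ 0.30.

P(H) = 0.30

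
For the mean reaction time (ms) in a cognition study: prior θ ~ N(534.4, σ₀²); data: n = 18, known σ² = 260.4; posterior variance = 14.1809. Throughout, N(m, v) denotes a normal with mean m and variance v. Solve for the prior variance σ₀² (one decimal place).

Posterior precision equals prior precision plus data precision: 1/σ_n² = 1/σ₀² + n/σ².
So 1/σ₀² = 1/14.1809 − 18/260.4 = 0.070517 − 0.069124 = 0.001393.
Hence σ₀² = 1/0.001393 ≈ 717.9.

σ₀² = 717.9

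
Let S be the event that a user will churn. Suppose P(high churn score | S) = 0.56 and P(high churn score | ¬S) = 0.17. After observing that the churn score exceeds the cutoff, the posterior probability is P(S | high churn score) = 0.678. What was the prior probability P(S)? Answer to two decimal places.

In odds form, posterior odds = prior odds × likelihood ratio, so prior odds = posterior odds ÷ LR.
Posterior odds = 0.678/(1−0.678) = 2.1056. LR = 0.56/0.17 = 3.2941.
Prior odds = 2.1056/3.2941 = 0.6392, so P(S) = 0.6392/(1+0.6392) ≈ 0.39.

P(S) = 0.39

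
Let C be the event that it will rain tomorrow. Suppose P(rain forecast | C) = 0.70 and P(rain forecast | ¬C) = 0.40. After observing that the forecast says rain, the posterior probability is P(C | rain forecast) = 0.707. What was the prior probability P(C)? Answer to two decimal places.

P(C) = 0.58

Bayes' rule in odds form gives O(C|E) = O(C)·[P(E|C)/P(E|¬C)], hence O(C) = O(C|E)/LR.
Posterior odds = 0.707/(1−0.707) = 2.4130. LR = 0.70/0.40 = 1.7500.
Prior odds = 2.4130/1.7500 = 1.3789, so P(C) = 1.3789/(1+1.3789) ≈ 0.58.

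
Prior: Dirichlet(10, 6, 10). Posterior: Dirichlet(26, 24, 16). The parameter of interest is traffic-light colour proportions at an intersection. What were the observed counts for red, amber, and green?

For a Dirichlet(α) prior with multinomial counts c, the posterior is Dirichlet(α + c) componentwise.
Counts are posterior − prior componentwise: 26−10=16, 24−6=18, 16−10=6.

counts (16, 18, 6)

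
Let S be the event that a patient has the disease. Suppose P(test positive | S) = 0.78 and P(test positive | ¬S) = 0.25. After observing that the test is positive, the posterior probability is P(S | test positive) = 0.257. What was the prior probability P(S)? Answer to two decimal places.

P(S) = 0.10

In odds form, posterior odds = prior odds × likelihood ratio, so prior odds = posterior odds ÷ LR.
Posterior odds = 0.257/(1−0.257) = 0.3459. LR = 0.78/0.25 = 3.1200.
Prior odds = 0.3459/3.1200 = 0.1109, so P(S) = 0.1109/(1+0.1109) ≈ 0.10.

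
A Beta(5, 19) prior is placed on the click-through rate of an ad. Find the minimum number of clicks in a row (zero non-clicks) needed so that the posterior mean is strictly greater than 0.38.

k = 7

After k clicks and 0 non-clicks the posterior is Beta(5+k, 19), with mean (5+k)/(5+19+k).
Set (5+k)/(24+k) > 0.38 and solve: k > (0.38·24 − 5)/(1 − 0.38) = 6.645.
The smallest integer exceeding 6.645 is 7.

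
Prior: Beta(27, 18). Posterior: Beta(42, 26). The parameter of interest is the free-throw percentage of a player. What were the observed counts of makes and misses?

15 makes and 8 misses

Beta is conjugate to the binomial likelihood: posterior = Beta(α+s, β+f).
Match parameters: s=42−27=15, f=26−18=8.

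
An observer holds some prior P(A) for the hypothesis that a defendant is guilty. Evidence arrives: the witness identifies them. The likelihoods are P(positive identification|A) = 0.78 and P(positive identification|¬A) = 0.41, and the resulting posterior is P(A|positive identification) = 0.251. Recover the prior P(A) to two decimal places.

In odds form, posterior odds = prior odds × likelihood ratio, so prior odds = posterior odds ÷ LR.
Posterior odds = 0.251/(1−0.251) = 0.3351. LR = 0.78/0.41 = 1.9024.
Prior odds = 0.3351/1.9024 = 0.1761, so P(A) = 0.1761/(1+0.1761) ≈ 0.15.

P(A) = 0.15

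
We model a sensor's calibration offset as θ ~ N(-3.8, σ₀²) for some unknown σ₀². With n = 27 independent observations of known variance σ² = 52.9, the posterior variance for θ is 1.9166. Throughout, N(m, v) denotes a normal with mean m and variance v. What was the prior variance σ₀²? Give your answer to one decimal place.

For the Normal–Normal model with known σ², precisions add: τ_n = τ₀ + n/σ².
So 1/σ₀² = 1/1.9166 − 27/52.9 = 0.521757 − 0.510397 = 0.011360.
Hence σ₀² = 1/0.011360 ≈ 88.0.

σ₀² = 88.0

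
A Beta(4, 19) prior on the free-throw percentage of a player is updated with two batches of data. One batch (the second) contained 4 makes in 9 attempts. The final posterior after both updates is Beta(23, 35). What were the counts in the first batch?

15 makes and 11 misses

Because Beta–binomial updating is additive in the counts, the combined data contributed (α_post−α_prior, β_post−β_prior) successes and failures.
Total across both batches: 23−4=19 makes, 35−19=16 misses.
Subtract the second batch: 19−4=15 makes and 16−5=11 misses.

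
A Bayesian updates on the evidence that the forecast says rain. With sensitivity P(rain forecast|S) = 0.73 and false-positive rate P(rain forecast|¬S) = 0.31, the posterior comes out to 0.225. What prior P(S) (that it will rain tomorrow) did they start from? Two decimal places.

P(S) = 0.11

In odds form, posterior odds = prior odds × likelihood ratio, so prior odds = posterior odds ÷ LR.
Posterior odds = 0.225/(1−0.225) = 0.2903. LR = 0.73/0.31 = 2.3548.
Prior odds = 0.2903/2.3548 = 0.1233, so P(S) = 0.1233/(1+0.1233) ≈ 0.11.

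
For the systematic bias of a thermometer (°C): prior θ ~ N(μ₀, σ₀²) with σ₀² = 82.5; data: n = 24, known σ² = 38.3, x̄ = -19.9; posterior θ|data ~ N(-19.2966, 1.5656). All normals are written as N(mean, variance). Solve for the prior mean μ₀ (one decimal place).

The posterior mean is a precision-weighted average: μ_n = (τ₀μ₀ + τ_data·x̄)/(τ₀+τ_data), with τ₀=1/σ₀² and τ_data=n/σ².
Here τ₀ = 1/82.5 = 0.012121 and τ_data = 24/38.3 = 0.626632, so τ_n = 0.638753.
Rearranging for μ₀: μ₀ = (μ_n·τ_n − τ_data·x̄)/τ₀ = (-19.2966·0.638753 − 0.626632·-19.9) / 0.012121 = 0.144216/0.012121 ≈ 11.9.

μ₀ = 11.9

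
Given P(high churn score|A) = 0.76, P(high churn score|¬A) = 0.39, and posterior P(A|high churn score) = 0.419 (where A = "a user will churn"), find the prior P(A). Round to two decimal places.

In odds form, posterior odds = prior odds × likelihood ratio, so prior odds = posterior odds ÷ LR.
Posterior odds = 0.419/(1−0.419) = 0.7212. LR = 0.76/0.39 = 1.9487.
Prior odds = 0.7212/1.9487 = 0.3701, so P(A) = 0.3701/(1+0.3701) ≈ 0.27.

P(A) = 0.27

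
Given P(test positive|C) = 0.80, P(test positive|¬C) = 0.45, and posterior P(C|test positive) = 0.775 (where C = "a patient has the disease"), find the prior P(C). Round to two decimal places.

Bayes' rule in odds form gives O(C|E) = O(C)·[P(E|C)/P(E|¬C)], hence O(C) = O(C|E)/LR.
Posterior odds = 0.775/(1−0.775) = 3.4444. LR = 0.80/0.45 = 1.7778.
Prior odds = 3.4444/1.7778 = 1.9375, so P(C) = 1.9375/(1+1.9375) ≈ 0.66.

P(C) = 0.66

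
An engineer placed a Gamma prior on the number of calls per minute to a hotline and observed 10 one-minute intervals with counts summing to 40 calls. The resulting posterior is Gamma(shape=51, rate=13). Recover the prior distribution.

Gamma(shape=11, rate=3)

Gamma–Poisson conjugacy: posterior shape = α + Σxᵢ, posterior rate = β + n.
So α = 51 − 40 = 11 and β = 13 − 10 = 3.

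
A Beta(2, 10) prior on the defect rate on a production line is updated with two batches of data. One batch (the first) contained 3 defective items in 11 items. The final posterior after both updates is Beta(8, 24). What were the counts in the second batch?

Because Beta–binomial updating is additive in the counts, the combined data contributed (α_post−α_prior, β_post−β_prior) successes and failures.
Total across both batches: 8−2=6 defective items, 24−10=14 good items.
Subtract the first batch: 6−3=3 defective items and 14−8=6 good items.

3 defective items and 6 good items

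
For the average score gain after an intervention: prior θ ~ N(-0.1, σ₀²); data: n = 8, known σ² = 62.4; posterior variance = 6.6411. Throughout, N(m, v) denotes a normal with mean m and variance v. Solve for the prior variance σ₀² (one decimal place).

Posterior precision equals prior precision plus data precision: 1/σ_n² = 1/σ₀² + n/σ².
So 1/σ₀² = 1/6.6411 − 8/62.4 = 0.150577 − 0.128205 = 0.022372.
Hence σ₀² = 1/0.022372 ≈ 44.7.

σ₀² = 44.7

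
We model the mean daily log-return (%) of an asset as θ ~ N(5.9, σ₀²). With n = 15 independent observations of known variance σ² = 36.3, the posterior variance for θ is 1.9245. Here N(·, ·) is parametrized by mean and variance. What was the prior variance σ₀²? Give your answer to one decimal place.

For the Normal–Normal model with known σ², precisions add: τ_n = τ₀ + n/σ².
So 1/σ₀² = 1/1.9245 − 15/36.3 = 0.519615 − 0.413223 = 0.106392.
Hence σ₀² = 1/0.106392 ≈ 9.4.

σ₀² = 9.4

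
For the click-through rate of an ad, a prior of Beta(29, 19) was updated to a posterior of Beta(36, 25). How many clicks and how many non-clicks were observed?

7 clicks and 6 non-clicks

Beta is conjugate to the binomial likelihood: posterior = Beta(a+s, b+f).
So s = 36 − 29 = 7 and f = 25 − 19 = 6.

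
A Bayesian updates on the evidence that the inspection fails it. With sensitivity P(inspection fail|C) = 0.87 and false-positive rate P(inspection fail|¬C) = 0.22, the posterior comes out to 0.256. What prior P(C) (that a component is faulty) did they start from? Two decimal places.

P(C) = 0.08

Bayes' rule in odds form gives O(C|E) = O(C)·[P(E|C)/P(E|¬C)], hence O(C) = O(C|E)/LR.
Posterior odds = 0.256/(1−0.256) = 0.3441. LR = 0.87/0.22 = 3.9545.
Prior odds = 0.3441/3.9545 = 0.0870, so P(C) = 0.0870/(1+0.0870) ≈ 0.08.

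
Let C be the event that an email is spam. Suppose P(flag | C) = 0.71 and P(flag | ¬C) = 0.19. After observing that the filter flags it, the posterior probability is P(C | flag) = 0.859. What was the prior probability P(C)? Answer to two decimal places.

Bayes' rule in odds form gives O(C|E) = O(C)·[P(E|C)/P(E|¬C)], hence O(C) = O(C|E)/LR.
Posterior odds = 0.859/(1−0.859) = 6.0922. LR = 0.71/0.19 = 3.7368.
Prior odds = 6.0922/3.7368 = 1.6303, so P(C) = 1.6303/(1+1.6303) ≈ 0.62.

P(C) = 0.62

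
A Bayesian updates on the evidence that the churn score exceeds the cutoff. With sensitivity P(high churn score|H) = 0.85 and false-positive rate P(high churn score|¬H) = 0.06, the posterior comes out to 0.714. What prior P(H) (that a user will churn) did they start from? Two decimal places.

P(H) = 0.15

Bayes' rule in odds form gives O(H|E) = O(H)·[P(E|H)/P(E|¬H)], hence O(H) = O(H|E)/LR.
Posterior odds = 0.714/(1−0.714) = 2.4965. LR = 0.85/0.06 = 14.1667.
Prior odds = 2.4965/14.1667 = 0.1762, so P(H) = 0.1762/(1+0.1762) ≈ 0.15.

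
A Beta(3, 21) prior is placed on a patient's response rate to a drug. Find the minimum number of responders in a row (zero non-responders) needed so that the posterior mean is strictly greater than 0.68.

k = 42

After k responders and 0 non-responders the posterior is Beta(3+k, 21), with mean (3+k)/(3+21+k).
Set (3+k)/(24+k) > 0.68 and solve: k > (0.68·24 − 3)/(1 − 0.68) = 41.625.
The smallest integer exceeding 41.625 is 42.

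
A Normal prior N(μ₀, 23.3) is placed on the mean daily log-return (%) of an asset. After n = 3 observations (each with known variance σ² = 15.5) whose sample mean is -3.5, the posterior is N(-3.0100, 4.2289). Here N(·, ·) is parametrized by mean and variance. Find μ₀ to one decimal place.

μ₀ = -0.8

The posterior mean is a precision-weighted average: μ_n = (τ₀μ₀ + τ_data·x̄)/(τ₀+τ_data), with τ₀=1/σ₀² and τ_data=n/σ².
Here τ₀ = 1/23.3 = 0.042918 and τ_data = 3/15.5 = 0.193548, so τ_n = 0.236466.
Rearranging for μ₀: μ₀ = (μ_n·τ_n − τ_data·x̄)/τ₀ = (-3.0100·0.236466 − 0.193548·-3.5) / 0.042918 = -0.034345/0.042918 ≈ -0.8.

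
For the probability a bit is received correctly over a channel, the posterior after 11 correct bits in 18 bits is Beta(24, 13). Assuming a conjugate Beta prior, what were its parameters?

Beta(13, 6)

A Beta(a, b) prior with s successes and f failures in binomial data gives a Beta(a+s, b+f) posterior.
So a = 24 − 11 = 13 and b = 13 − 7 = 6.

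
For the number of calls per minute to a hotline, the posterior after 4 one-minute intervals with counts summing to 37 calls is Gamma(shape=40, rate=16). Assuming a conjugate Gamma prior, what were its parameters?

Gamma(shape=3, rate=12)

A Gamma(α, β) prior (rate parametrization) on a Poisson rate with n observations summing to S gives posterior Gamma(α+S, β+n).
So α = 40 − 37 = 3 and β = 16 − 4 = 12.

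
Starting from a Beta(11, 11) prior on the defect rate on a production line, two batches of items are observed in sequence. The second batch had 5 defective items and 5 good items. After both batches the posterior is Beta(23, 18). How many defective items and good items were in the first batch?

7 defective items and 2 good items

Because Beta–binomial updating is additive in the counts, the combined data contributed (α_post−α_prior, β_post−β_prior) successes and failures.
Total across both batches: 23−11=12 defective items, 18−11=7 good items.
Subtract the second batch: 12−5=7 defective items and 7−5=2 good items.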